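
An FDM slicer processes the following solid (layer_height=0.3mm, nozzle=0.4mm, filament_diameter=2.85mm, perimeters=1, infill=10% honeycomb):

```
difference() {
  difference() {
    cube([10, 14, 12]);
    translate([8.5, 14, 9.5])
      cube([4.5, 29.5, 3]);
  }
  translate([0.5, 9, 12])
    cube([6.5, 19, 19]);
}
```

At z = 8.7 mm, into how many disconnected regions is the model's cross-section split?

1

At z = 8.7 mm: the cube is present — its section is the full 10×14 rectangle; the cube at (8.5, 14) is not intersected at this z (z outside [9.5, 12.5]); After the difference (first − rest): none of the subtracted shapes is present at this height, so the 10×14 cube is unchanged — 1 connected region; the cube at (0.5, 9) does not reach this height (z outside [12, 31]); Taking the first minus the rest: none of the subtracted shapes is present at this height, so that combined region is unchanged — 1 connected region. The result has 1 disconnected region.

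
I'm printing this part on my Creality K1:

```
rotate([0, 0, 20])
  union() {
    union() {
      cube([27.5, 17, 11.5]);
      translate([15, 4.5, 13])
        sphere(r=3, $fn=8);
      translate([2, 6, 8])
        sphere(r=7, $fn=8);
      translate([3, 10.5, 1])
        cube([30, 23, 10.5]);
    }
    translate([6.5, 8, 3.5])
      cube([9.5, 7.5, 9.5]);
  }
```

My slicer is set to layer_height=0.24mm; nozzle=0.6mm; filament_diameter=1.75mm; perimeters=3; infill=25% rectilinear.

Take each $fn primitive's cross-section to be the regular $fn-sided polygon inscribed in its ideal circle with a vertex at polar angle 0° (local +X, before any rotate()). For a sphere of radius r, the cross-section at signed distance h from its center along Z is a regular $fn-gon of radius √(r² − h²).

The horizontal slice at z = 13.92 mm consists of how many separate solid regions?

2

At z = 13.92 mm: the cube is absent (z outside [0, 11.5]); the r=3 sphere at (15, 4.5) slices to a regular 8-gon of circumradius 2.855 (√(r²−h²) with h=0.92 from center); the sphere at (2, 6): section is a regular 8-gon, circumradius = √(r²−h²) = √(7²−5.92²) = 3.735; the cube at (3, 10.5) does not reach this height (z outside [1, 11.5]); Combining (union): the 2 present regions are separate (no shared area or edge), so areas and boundary lengths simply add and each stays a separate island — 2 connected regions; the cube at (6.5, 8) is absent (z outside [3.5, 13]); Taking the union: only the result so far is present, so the union is just that shape — 2 connected regions; (rotated 20° about Z; rotation is an isometry so areas/perimeters/island counts are preserved). The result has 2 disconnected regions.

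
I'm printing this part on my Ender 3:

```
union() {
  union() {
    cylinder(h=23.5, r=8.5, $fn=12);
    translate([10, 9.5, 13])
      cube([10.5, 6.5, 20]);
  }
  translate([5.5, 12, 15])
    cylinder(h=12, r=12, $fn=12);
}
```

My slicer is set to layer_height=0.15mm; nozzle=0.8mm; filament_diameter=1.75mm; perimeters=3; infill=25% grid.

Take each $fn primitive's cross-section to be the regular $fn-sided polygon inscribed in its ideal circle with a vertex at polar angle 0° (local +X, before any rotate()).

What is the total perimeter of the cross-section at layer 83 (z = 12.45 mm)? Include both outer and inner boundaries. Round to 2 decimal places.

At z = 12.45 mm: the cylinder: section is a regular 12-gon, circumradius r=8.5 (perimeter = 2·12·8.500·sin(180°/12) = 52.80 mm); the cube at (10, 9.5) does not reach this height (z outside [13, 33]); Taking the union: only the r=8.5 cylinder is present, so the union is just that shape — boundary = 52.80 mm; the cylinder at (5.5, 12) does not reach this height (z outside [15, 27]); Merging all regions: only the result so far is present, so the union is just that shape — boundary = 52.80 mm. Overall, the cross-section is a single solid region. Total boundary length (outer) = 52.80 mm.

52.80 mm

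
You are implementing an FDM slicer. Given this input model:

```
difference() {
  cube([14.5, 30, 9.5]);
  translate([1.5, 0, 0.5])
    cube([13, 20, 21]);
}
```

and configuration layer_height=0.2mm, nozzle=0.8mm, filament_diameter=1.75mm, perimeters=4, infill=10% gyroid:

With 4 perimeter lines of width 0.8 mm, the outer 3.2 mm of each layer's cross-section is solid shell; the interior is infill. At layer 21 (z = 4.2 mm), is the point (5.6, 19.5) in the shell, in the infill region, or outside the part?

At z = 4.2 mm: the 14.5×30 cube contributes its full rectangle; the cube at (1.5, 0) (footprint 13×20) is included at this height; After the difference (first − rest): starting from the 14.5×30 cube, the 13×20 cube at (1.5, 0) lies inside it touching the edge (removes its full 260.00 mm²) — 1 connected region. Overall, the cross-section is a single solid region. The nearest boundary edge runs (14.50, 20.00)→(1.50, 20.00); distance from the point to it = 0.50 mm. The point is not inside any of the regions above, so it lies outside the cross-section (0.50 mm from the nearest boundary).

outside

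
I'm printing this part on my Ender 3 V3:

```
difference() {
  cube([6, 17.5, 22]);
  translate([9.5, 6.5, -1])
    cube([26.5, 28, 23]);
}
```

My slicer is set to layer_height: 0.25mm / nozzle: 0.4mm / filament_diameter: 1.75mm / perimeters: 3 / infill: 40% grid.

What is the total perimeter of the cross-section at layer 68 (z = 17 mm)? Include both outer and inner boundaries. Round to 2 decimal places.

47.00 mm

At z = 17 mm: the 6×17.5 cube contributes its full rectangle (perimeter 47.00 mm); the cube at (9.5, 6.5) (footprint 26.5×28) is included at this height (perimeter 109.00 mm); Subtracting the remaining from the first: starting from the 6×17.5 cube, the 26.5×28 cube at (9.5, 6.5) misses the remaining region (no effect) — boundary = 47.00 mm. Overall, the cross-section is a single solid region. Total boundary length (outer) = 47.00 mm.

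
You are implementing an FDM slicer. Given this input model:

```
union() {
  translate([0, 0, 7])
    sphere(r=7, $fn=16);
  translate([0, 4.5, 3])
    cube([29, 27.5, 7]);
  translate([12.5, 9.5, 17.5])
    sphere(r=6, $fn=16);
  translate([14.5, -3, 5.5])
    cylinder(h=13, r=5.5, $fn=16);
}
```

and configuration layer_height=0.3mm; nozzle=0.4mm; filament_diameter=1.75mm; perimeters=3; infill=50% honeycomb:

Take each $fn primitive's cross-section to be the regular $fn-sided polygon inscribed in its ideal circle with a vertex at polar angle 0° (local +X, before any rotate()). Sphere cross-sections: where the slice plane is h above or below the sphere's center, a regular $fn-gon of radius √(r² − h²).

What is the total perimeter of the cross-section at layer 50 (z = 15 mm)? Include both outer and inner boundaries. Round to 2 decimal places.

68.39 mm

At z = 15 mm: the sphere is absent (|z−center|=8.000 > r=7); the cube at (0, 4.5) does not reach this height (z outside [3, 10]); the r=6 sphere at (12.5, 9.5) contributes a regular 16-gon of circumradius √(6²−2.5²) = 5.454 (perimeter = 2·16·5.454·sin(180°/16) = 34.05 mm); the r=5.5 cylinder at (14.5, -3) gives a regular 16-gon of circumradius 5.5 (constant along its height) (perimeter = 2·16·5.500·sin(180°/16) = 34.34 mm); Merging all regions: the 2 present regions are separate (no shared area or edge), so areas and boundary lengths simply add and each stays a separate island — boundary = 68.39 mm. Overall, the cross-section has 2 separate islands. Total boundary length (outer) = 68.39 mm.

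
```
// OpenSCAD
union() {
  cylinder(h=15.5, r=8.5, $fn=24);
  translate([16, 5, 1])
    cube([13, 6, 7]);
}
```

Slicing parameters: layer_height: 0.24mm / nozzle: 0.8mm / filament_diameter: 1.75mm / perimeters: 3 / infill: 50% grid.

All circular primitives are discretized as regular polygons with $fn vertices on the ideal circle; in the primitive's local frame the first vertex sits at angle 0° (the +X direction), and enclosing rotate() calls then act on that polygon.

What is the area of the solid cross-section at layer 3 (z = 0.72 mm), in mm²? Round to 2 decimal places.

At z = 0.72 mm: the r=8.5 cylinder contributes a regular 24-gon of circumradius 8.5 (area = (24/2)·8.500²·sin(360°/24) = 224.40 mm²); the cube at (16, 5) is not intersected at this z (z outside [1, 8]); Combining (union): only the r=8.5 cylinder is present, so the union is just that shape — area = 224.40 mm². Overall, the cross-section is a single solid region. Net area = 224.40 mm².

224.40 mm²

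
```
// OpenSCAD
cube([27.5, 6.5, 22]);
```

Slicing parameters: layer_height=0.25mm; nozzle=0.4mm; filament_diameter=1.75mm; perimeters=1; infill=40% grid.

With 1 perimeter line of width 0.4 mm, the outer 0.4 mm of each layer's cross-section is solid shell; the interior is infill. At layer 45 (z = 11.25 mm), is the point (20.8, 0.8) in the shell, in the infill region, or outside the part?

infill

At z = 11.25 mm: the cube (footprint 27.5×6.5) is included at this height. Overall, the cross-section is a single solid region. The nearest boundary edge runs (0.00, 0.00)→(27.50, 0.00); distance from the point to it = 0.80 mm. The point is inside the cross-section and 0.80 mm from the nearest boundary — more than the 0.4 mm shell width (1 × 0.4), so it's in the infill interior.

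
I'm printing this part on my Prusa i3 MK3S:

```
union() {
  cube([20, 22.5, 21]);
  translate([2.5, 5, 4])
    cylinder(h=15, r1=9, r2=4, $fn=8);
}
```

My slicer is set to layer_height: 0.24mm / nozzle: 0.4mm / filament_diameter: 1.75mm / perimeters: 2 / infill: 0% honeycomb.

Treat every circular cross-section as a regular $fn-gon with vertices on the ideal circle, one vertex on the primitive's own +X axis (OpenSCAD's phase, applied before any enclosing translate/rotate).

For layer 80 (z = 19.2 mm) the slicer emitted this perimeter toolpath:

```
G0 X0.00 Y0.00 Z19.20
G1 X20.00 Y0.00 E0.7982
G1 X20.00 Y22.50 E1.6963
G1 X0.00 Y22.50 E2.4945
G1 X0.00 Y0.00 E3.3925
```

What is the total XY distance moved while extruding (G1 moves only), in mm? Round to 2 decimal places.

Sum the Euclidean lengths of each G1 segment: total = 85.00 mm.

85.00 mm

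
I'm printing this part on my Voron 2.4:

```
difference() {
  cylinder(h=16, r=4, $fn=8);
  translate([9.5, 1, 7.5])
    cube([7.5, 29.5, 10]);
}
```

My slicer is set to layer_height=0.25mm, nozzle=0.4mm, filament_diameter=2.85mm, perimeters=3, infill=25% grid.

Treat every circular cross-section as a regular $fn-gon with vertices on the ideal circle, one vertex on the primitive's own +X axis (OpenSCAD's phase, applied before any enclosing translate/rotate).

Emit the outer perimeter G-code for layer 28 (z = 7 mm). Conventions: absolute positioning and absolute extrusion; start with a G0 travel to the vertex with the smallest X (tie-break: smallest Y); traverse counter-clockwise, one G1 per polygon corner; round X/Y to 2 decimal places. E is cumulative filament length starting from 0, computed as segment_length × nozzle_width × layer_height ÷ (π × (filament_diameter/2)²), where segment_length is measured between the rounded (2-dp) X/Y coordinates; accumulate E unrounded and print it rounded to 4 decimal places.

G0 X-4.00 Y0.00 Z7.00
G1 X-2.83 Y-2.83 E0.0480
G1 X0.00 Y-4.00 E0.0960
G1 X2.83 Y-2.83 E0.1440
G1 X4.00 Y0.00 E0.1920
G1 X2.83 Y2.83 E0.2400
G1 X0.00 Y4.00 E0.2880
G1 X-2.83 Y2.83 E0.3360
G1 X-4.00 Y0.00 E0.3840

At z = 7 mm: the cylinder: section is a regular 8-gon, circumradius r=4; the cube at (9.5, 1) is absent (z outside [7.5, 17.5]); Subtracting the remaining from the first: none of the subtracted shapes is present at this height, so the r=4 cylinder is unchanged — 1 connected region. The outline is a single polygon with 8 vertices. Extrusion per mm of travel: 0.4 × 0.25 / (π × 1.425²) = 0.015675. Accumulating E over each segment gives final E = 0.3840.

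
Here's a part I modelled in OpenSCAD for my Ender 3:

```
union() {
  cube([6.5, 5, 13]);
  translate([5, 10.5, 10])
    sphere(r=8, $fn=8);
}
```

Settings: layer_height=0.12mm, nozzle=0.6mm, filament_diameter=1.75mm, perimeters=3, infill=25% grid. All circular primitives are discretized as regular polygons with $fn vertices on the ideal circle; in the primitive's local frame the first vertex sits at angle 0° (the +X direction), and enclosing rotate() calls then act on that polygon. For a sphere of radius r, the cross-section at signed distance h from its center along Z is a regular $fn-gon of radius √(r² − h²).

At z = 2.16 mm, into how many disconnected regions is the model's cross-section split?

2

At z = 2.16 mm: the 6.5×5 cube contributes its full rectangle; the sphere at (5, 10.5): section is a regular 8-gon, circumradius = √(r²−h²) = √(8²−7.84²) = 1.592; Combining (union): the 2 present regions are separate (no shared area or edge), so areas and boundary lengths simply add and each stays a separate island — 2 connected regions. The result has 2 disconnected regions.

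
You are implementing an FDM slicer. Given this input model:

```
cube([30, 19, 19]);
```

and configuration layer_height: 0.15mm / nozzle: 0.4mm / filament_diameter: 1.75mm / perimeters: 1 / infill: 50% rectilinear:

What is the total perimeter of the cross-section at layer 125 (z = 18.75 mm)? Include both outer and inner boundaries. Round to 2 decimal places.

98.00 mm

At z = 18.75 mm: the cube (footprint 30×19) is included at this height (perimeter 98.00 mm). Overall, the cross-section is a single solid region. Total boundary length (outer) = 98.00 mm.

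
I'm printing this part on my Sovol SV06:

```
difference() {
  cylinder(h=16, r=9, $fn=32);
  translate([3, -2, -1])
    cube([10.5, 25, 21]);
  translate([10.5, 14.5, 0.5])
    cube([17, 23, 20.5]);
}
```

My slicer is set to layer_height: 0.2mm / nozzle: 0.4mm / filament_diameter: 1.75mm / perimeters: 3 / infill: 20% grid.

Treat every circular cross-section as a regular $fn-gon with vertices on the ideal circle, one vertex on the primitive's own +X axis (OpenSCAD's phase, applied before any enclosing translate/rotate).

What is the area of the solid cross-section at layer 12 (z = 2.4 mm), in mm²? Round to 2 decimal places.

204.23 mm²

At z = 2.4 mm: the r=9 cylinder gives a regular 32-gon of circumradius 9 (constant along its height) (area = (32/2)·9.000²·sin(360°/32) = 252.84 mm²); the cube at (3, -2) is present — its section is the full 10.5×25 rectangle (area 262.50 mm²); the cube at (10.5, 14.5) is present — its section is the full 17×23 rectangle (area 391.00 mm²); After the difference (first − rest): starting from the r=9 cylinder (252.84 mm²), the 10.5×25 cube at (3, -2) partially overlaps it — only the 48.61 mm² overlap (of its 262.50 mm²) is removed, clipping the outline; the 17×23 cube at (10.5, 14.5) misses the remaining region (no effect) — area = 204.23 mm². Overall, the cross-section is a single solid region. Net area = 204.23 mm².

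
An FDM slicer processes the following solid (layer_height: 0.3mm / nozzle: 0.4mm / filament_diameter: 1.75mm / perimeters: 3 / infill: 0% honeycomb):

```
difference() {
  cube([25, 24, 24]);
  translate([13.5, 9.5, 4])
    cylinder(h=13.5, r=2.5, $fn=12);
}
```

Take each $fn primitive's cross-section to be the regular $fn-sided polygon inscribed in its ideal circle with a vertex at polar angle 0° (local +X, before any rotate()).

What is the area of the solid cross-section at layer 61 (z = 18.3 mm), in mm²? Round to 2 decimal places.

600.00 mm²

At z = 18.3 mm: the cube is present — its section is the full 25×24 rectangle (area 600.00 mm²); the cylinder at (13.5, 9.5) is not intersected at this z (z outside [4, 17.5]); After the difference (first − rest): none of the subtracted shapes is present at this height, so the 25×24 cube is unchanged — area = 600.00 mm². Overall, the cross-section is a single solid region. Net area = 600.00 mm².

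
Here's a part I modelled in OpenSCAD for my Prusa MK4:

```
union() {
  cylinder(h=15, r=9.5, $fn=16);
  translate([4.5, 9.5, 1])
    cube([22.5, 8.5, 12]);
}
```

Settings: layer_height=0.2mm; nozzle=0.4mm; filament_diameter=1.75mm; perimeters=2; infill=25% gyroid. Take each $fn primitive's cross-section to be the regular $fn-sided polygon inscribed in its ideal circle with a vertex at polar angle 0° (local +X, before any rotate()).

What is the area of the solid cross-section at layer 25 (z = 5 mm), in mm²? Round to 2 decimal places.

At z = 5 mm: the cylinder: section is a regular 16-gon, circumradius r=9.5 (area = (16/2)·9.500²·sin(360°/16) = 276.30 mm²); the cube at (4.5, 9.5) is present — its section is the full 22.5×8.5 rectangle (area 191.25 mm²); Combining (union): the 2 present regions are separate (no shared area or edge), so areas and boundary lengths simply add and each stays a separate island — area = 467.55 mm². Overall, the cross-section has 2 separate islands. Net area = 467.55 mm².

467.55 mm²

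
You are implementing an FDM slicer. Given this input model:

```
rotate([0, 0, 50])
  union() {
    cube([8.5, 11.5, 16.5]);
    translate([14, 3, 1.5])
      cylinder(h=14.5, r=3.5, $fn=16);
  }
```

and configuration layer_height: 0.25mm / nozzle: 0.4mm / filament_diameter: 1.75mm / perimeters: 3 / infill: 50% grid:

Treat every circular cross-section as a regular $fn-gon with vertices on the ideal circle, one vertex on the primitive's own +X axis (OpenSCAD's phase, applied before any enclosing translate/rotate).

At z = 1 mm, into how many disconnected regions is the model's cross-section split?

1

At z = 1 mm: the cube (footprint 8.5×11.5) is included at this height; the cylinder at (14, 3) is absent (z outside [1.5, 16]); Combining (union): only the 8.5×11.5 cube is present, so the union is just that shape — 1 connected region; (rotated 50° about Z; rotation is an isometry so areas/perimeters/island counts are preserved). The result has 1 disconnected region.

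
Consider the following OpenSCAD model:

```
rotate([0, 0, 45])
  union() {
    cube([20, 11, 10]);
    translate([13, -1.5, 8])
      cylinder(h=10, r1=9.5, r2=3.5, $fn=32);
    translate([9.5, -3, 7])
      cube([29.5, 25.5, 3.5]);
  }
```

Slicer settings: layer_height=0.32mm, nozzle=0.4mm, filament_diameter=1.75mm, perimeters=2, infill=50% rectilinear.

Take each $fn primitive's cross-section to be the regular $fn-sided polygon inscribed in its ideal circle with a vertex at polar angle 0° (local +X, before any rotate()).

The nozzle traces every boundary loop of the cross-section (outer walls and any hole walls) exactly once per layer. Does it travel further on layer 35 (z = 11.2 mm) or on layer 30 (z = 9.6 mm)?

Layer 35 (z = 11.2): the cube is absent (z outside [0, 10]); the cone at (13, -1.5) contributes a regular 32-gon of circumradius 7.580 (interpolated between r1=9.5 and r2=3.5 at t=0.320) (perimeter = 2·32·7.580·sin(180°/32) = 47.55 mm); the cube at (9.5, -3) is not intersected at this z (z outside [7, 10.5]); Taking the union: only the cone at (13, -1.5) is present, so the union is just that shape — boundary = 47.55 mm; (whole slice rotated 45° about Z — lengths, areas and connectivity unchanged). So its perimeter = 47.55 mm. Layer 30 (z = 9.6): the 20×11 cube contributes its full rectangle (perimeter 62.00 mm); the cone at (13, -1.5) (r1=9.5→r2=3.5) has section circumradius 8.540 here — a regular 32-gon (perimeter = 2·32·8.540·sin(180°/32) = 53.57 mm); the 29.5×25.5 cube at (9.5, -3) contributes its full rectangle (perimeter 110.00 mm); Merging all regions: the regions partially overlap (shared area 239.83 mm²), so the edge portions inside another operand are dropped and the merged outline is re-measured after clipping — boundary = 136.00 mm; (rotated 45° about Z; rotation is an isometry so areas/perimeters/island counts are preserved). So its perimeter = 136.00 mm. Layer 30 is larger (136.00 vs 47.55 mm).

layer 30 (z = 9.6 mm)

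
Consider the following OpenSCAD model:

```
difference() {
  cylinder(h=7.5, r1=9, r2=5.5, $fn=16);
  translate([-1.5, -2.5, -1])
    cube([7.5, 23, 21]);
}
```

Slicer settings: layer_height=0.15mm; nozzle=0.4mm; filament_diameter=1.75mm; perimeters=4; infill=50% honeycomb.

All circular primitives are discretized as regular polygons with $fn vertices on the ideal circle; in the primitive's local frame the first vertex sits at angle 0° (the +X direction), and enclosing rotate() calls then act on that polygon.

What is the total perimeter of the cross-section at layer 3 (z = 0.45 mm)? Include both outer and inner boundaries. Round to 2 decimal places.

74.10 mm

At z = 0.45 mm: the cone contributes a regular 16-gon of circumradius 8.790 (interpolated between r1=9 and r2=5.5 at t=0.060) (perimeter = 2·16·8.790·sin(180°/16) = 54.88 mm); the cube at (-1.5, -2.5) is present — its section is the full 7.5×23 rectangle (perimeter 61.00 mm); Taking the first minus the rest: starting from the cone, the 7.5×23 cube at (-1.5, -2.5) partially overlaps it — only the 79.24 mm² overlap (of its 172.50 mm²) is removed, clipping the outline — boundary = 74.10 mm. Overall, the cross-section is a single solid region. Total boundary length (outer) = 74.10 mm.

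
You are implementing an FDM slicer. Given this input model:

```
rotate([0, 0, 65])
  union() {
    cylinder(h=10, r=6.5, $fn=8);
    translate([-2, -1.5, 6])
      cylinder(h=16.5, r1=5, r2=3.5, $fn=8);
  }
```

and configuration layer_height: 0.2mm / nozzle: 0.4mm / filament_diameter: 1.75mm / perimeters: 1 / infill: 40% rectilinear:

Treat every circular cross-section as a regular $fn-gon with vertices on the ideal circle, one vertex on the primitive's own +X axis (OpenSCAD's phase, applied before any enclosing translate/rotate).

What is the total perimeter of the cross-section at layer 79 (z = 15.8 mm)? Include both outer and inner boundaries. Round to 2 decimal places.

At z = 15.8 mm: the cylinder does not reach this height (z outside [0, 10]); the cone at (-2, -1.5) (r1=5→r2=3.5) has section circumradius 4.109 here — a regular 8-gon (perimeter = 2·8·4.109·sin(180°/8) = 25.16 mm); Taking the union: only the cone at (-2, -1.5) is present, so the union is just that shape — boundary = 25.16 mm; (rotated 65° about Z; rotation is an isometry so areas/perimeters/island counts are preserved). Overall, the cross-section is a single solid region. Total boundary length (outer) = 25.16 mm.

25.16 mm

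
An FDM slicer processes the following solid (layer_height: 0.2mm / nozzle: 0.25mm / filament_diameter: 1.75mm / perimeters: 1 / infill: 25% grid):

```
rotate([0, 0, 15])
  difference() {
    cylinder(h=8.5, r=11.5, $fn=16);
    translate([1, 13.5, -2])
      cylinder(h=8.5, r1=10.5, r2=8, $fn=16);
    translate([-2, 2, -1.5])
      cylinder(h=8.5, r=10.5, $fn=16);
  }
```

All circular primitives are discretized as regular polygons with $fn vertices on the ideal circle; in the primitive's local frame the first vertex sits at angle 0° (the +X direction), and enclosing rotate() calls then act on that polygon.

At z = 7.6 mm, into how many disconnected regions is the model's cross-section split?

1

At z = 7.6 mm: the r=11.5 cylinder contributes a regular 16-gon of circumradius 11.5; the cone at (1, 13.5) is absent (z outside [-2, 6.5]); the cylinder at (-2, 2) does not reach this height (z outside [-1.5, 7]); After the difference (first − rest): none of the subtracted shapes is present at this height, so the r=11.5 cylinder is unchanged — 1 connected region; (whole slice rotated 15° about Z — lengths, areas and connectivity unchanged). The result has 1 disconnected region.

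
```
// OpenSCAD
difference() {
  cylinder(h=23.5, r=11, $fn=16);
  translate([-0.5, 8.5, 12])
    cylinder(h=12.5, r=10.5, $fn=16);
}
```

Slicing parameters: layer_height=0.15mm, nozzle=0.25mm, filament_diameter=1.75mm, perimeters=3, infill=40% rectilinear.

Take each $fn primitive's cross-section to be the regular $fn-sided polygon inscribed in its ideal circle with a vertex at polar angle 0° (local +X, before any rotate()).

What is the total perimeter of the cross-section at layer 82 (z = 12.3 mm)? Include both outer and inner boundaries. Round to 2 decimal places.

69.76 mm

At z = 12.3 mm: the r=11 cylinder contributes a regular 16-gon of circumradius 11 (perimeter = 2·16·11.000·sin(180°/16) = 68.67 mm); the r=10.5 cylinder at (-0.5, 8.5) contributes a regular 16-gon of circumradius 10.5 (perimeter = 2·16·10.500·sin(180°/16) = 65.55 mm); Taking the first minus the rest: starting from the r=11 cylinder, the r=10.5 cylinder at (-0.5, 8.5) partially overlaps it — only the 177.87 mm² overlap (of its 337.53 mm²) is removed, clipping the outline — boundary = 69.76 mm. Overall, the cross-section is a single solid region. Total boundary length (outer) = 69.76 mm.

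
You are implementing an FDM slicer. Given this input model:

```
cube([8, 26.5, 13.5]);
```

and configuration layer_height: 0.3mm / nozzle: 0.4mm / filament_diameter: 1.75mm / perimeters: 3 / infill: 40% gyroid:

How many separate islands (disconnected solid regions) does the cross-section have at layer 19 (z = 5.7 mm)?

1

At z = 5.7 mm: the cube is present — its section is the full 8×26.5 rectangle. Overall, the cross-section is a single solid region. Island count = 1.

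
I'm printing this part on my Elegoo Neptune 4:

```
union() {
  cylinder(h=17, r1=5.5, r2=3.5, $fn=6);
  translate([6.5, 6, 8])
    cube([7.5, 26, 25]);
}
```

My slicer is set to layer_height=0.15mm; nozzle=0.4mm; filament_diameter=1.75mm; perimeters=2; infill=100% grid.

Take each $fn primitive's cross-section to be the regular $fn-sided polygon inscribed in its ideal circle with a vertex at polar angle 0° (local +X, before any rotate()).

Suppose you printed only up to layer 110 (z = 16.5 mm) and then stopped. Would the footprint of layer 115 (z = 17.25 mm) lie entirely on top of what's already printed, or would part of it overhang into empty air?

entirely on top

Compare the two slices. At z = 16.5: the cone (r1=5.5→r2=3.5) has section circumradius 3.559 here — a regular 6-gon (area = (6/2)·3.559²·sin(360°/6) = 32.91 mm²); the 7.5×26 cube at (6.5, 6) contributes its full rectangle (area 195.00 mm²); Taking the union: the 2 present regions are separate (no shared area or edge), so areas and boundary lengths simply add and each stays a separate island — area = 227.91 mm². At z = 17.25: the cone does not reach this height (z outside [0, 17]); the cube at (6.5, 6) (footprint 7.5×26) is included at this height (area 195.00 mm²); Taking the union: only the 7.5×26 cube at (6.5, 6) is present, so the union is just that shape — area = 195.00 mm². Checking containment: the cross-section at z = 17.25 is a subset of the cross-section at z = 16.5.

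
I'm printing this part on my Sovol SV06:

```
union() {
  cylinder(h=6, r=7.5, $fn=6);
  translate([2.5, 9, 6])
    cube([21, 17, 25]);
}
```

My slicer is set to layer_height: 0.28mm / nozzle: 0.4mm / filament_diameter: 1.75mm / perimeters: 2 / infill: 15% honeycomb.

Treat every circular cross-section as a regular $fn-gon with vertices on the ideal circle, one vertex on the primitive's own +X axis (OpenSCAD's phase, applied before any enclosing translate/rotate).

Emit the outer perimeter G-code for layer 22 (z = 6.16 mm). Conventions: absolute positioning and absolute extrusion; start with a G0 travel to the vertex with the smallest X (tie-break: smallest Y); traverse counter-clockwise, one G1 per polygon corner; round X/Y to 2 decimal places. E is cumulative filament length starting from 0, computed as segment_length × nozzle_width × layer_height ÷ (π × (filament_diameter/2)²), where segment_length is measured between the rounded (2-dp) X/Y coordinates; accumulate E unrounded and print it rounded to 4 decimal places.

G0 X2.50 Y9.00 Z6.16
G1 X23.50 Y9.00 E0.9778
G1 X23.50 Y26.00 E1.7694
G1 X2.50 Y26.00 E2.7473
G1 X2.50 Y9.00 E3.5389

At z = 6.16 mm: the cylinder is not intersected at this z (z outside [0, 6]); the cube at (2.5, 9) is present — its section is the full 21×17 rectangle; Taking the union: only the 21×17 cube at (2.5, 9) is present, so the union is just that shape — 1 connected region. The outline is a single polygon with 4 vertices. Extrusion per mm of travel: 0.4 × 0.28 / (π × 0.875²) = 0.046564. Accumulating E over each segment gives final E = 3.5389.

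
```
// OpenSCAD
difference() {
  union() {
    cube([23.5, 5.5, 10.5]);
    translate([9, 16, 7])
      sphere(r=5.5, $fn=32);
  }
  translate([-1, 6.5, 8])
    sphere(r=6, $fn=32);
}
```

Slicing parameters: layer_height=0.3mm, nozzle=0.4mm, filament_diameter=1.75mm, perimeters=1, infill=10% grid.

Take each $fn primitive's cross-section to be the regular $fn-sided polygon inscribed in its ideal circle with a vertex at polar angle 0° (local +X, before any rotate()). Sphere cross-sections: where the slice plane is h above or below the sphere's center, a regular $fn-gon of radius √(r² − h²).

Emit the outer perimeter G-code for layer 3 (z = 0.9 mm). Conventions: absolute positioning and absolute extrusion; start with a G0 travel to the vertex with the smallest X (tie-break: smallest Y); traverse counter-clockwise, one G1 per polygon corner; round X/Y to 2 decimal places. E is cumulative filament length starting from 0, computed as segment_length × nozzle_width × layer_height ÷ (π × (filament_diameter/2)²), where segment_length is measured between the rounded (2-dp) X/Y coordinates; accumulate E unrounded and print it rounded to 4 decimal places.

At z = 0.9 mm: the cube (footprint 23.5×5.5) is included at this height; the sphere at (9, 16) is absent (|z−center|=6.100 > r=5.5); Taking the union: only the 23.5×5.5 cube is present, so the union is just that shape — 1 connected region; the sphere at (-1, 6.5) is not intersected at this z (|z−center|=7.100 > r=6); Subtracting the remaining from the first: none of the subtracted shapes is present at this height, so that combined region is unchanged — 1 connected region. The outline is a single polygon with 4 vertices. Extrusion per mm of travel: 0.4 × 0.3 / (π × 0.875²) = 0.049890. Accumulating E over each segment gives final E = 2.8936.

G0 X0.00 Y0.00 Z0.90
G1 X23.50 Y0.00 E1.1724
G1 X23.50 Y5.50 E1.4468
G1 X0.00 Y5.50 E2.6192
G1 X0.00 Y0.00 E2.8936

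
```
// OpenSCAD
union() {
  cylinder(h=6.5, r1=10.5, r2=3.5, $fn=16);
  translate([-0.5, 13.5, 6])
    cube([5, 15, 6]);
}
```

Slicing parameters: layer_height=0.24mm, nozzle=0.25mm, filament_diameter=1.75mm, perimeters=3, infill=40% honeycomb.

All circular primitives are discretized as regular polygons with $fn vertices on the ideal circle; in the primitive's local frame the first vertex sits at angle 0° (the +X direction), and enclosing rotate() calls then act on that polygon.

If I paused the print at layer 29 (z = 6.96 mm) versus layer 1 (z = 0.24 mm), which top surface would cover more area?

Layer 29 (z = 6.96): the cone is not intersected at this z (z outside [0, 6.5]); the cube at (-0.5, 13.5) (footprint 5×15) is included at this height (area 75.00 mm²); Combining (union): only the 5×15 cube at (-0.5, 13.5) is present, so the union is just that shape — area = 75.00 mm². So its area = 75.00 mm². Layer 1 (z = 0.24): the cone contributes a regular 16-gon of circumradius 10.242 (interpolated between r1=10.5 and r2=3.5 at t=0.037) (area = (16/2)·10.242²·sin(360°/16) = 321.11 mm²); the cube at (-0.5, 13.5) is absent (z outside [6, 12]); Merging all regions: only the cone is present, so the union is just that shape — area = 321.11 mm². So its area = 321.11 mm². Layer 1 is larger (321.11 vs 75.00 mm²).

layer 1 (z = 0.24 mm)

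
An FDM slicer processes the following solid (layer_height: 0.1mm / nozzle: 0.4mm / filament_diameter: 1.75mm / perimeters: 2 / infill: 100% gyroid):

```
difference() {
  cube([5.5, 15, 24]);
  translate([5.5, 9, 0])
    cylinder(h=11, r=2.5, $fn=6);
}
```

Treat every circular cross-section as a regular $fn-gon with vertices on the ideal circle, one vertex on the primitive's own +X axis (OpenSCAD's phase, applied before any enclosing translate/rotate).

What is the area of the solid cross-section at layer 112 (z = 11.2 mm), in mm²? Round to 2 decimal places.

At z = 11.2 mm: the cube is present — its section is the full 5.5×15 rectangle (area 82.50 mm²); the cylinder at (5.5, 9) is not intersected at this z (z outside [0, 11]); Taking the first minus the rest: none of the subtracted shapes is present at this height, so the 5.5×15 cube is unchanged — area = 82.50 mm². Overall, the cross-section is a single solid region. Net area = 82.50 mm².

82.50 mm²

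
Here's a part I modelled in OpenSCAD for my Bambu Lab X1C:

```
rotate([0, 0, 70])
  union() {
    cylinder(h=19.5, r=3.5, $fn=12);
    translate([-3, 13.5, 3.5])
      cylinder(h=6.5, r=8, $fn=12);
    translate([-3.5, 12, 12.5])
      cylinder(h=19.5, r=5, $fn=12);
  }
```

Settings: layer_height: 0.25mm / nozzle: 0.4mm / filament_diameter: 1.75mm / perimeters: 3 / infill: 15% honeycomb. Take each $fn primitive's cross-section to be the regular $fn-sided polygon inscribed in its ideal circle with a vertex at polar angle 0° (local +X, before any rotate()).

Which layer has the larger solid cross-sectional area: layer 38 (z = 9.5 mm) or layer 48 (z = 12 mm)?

Layer 38 (z = 9.5): the cylinder: section is a regular 12-gon, circumradius r=3.5 (area = (12/2)·3.500²·sin(360°/12) = 36.75 mm²); the cylinder at (-3, 13.5): section is a regular 12-gon, circumradius r=8 (area = (12/2)·8.000²·sin(360°/12) = 192.00 mm²); the cylinder at (-3.5, 12) is absent (z outside [12.5, 32]); Combining (union): the 2 present regions are separate (no shared area or edge), so areas and boundary lengths simply add and each stays a separate island — area = 228.75 mm²; (rotated 70° about Z; rotation is an isometry so areas/perimeters/island counts are preserved). So its area = 228.75 mm². Layer 48 (z = 12): the r=3.5 cylinder contributes a regular 12-gon of circumradius 3.5 (area = (12/2)·3.500²·sin(360°/12) = 36.75 mm²); the cylinder at (-3, 13.5) does not reach this height (z outside [3.5, 10]); the cylinder at (-3.5, 12) is absent (z outside [12.5, 32]); Taking the union: only the r=3.5 cylinder is present, so the union is just that shape — area = 36.75 mm²; (rotated 70° about Z; rotation is an isometry so areas/perimeters/island counts are preserved). So its area = 36.75 mm². Layer 38 is larger (228.75 vs 36.75 mm²).

layer 38 (z = 9.5 mm)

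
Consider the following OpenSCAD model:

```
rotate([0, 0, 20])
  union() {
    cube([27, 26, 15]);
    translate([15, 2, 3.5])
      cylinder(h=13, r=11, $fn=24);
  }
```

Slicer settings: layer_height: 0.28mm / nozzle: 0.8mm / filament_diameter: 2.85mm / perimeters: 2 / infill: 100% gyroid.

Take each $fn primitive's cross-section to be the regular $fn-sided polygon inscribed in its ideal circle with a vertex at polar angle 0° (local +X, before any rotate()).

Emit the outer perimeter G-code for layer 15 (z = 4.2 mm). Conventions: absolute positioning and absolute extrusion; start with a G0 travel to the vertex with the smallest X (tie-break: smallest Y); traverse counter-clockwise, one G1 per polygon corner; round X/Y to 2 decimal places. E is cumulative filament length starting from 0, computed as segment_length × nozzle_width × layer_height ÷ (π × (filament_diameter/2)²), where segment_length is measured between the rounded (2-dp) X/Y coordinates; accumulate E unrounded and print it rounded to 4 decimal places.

At z = 4.2 mm: the cube is present — its section is the full 27×26 rectangle; the r=11 cylinder at (15, 2) contributes a regular 24-gon of circumradius 11; Combining (union): the regions partially overlap (shared area 231.38 mm²), so overlapping operands fuse into one piece — 1 connected region; (rotated 20° about Z; rotation is an isometry so areas/perimeters/island counts are preserved). The outline is a single polygon with 17 vertices. Extrusion per mm of travel: 0.8 × 0.28 / (π × 1.425²) = 0.035113. Accumulating E over each segment gives final E = 4.0366.

G0 X-8.89 Y24.43 Z4.20
G1 X0.00 Y0.00 E0.9128
G1 X4.01 Y1.46 E1.0627
G1 X4.40 Y0.70 E1.0927
G1 X6.34 Y-1.42 E1.1936
G1 X8.76 Y-2.96 E1.2943
G1 X11.50 Y-3.82 E1.3951
G1 X14.37 Y-3.95 E1.4960
G1 X17.17 Y-3.33 E1.5967
G1 X19.72 Y-2.00 E1.6977
G1 X21.84 Y-0.06 E1.7986
G1 X23.38 Y2.36 E1.8993
G1 X24.24 Y5.10 E2.0002
G1 X24.37 Y7.97 E2.1010
G1 X24.18 Y8.80 E2.1309
G1 X25.37 Y9.23 E2.1754
G1 X16.48 Y33.67 E3.0885
G1 X-8.89 Y24.43 E4.0366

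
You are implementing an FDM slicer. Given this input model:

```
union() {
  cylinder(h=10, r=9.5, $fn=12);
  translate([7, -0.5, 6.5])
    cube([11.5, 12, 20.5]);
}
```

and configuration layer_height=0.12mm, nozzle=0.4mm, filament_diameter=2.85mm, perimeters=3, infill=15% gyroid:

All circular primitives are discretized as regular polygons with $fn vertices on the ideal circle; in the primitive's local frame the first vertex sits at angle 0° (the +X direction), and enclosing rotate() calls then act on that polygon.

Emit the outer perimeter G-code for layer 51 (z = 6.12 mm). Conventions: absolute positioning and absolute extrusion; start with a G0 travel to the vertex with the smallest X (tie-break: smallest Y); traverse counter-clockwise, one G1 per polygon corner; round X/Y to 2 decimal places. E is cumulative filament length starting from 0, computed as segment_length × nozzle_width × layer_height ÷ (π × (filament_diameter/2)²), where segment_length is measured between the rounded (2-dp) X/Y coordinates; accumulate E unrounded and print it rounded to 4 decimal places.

At z = 6.12 mm: the cylinder: section is a regular 12-gon, circumradius r=9.5; the cube at (7, -0.5) does not reach this height (z outside [6.5, 27]); Combining (union): only the r=9.5 cylinder is present, so the union is just that shape — 1 connected region. The outline is a single polygon with 12 vertices. Extrusion per mm of travel: 0.4 × 0.12 / (π × 1.425²) = 0.007524. Accumulating E over each segment gives final E = 0.4441.

G0 X-9.50 Y0.00 Z6.12
G1 X-8.23 Y-4.75 E0.0370
G1 X-4.75 Y-8.23 E0.0740
G1 X0.00 Y-9.50 E0.1110
G1 X4.75 Y-8.23 E0.1480
G1 X8.23 Y-4.75 E0.1850
G1 X9.50 Y0.00 E0.2220
G1 X8.23 Y4.75 E0.2590
G1 X4.75 Y8.23 E0.2961
G1 X0.00 Y9.50 E0.3331
G1 X-4.75 Y8.23 E0.3701
G1 X-8.23 Y4.75 E0.4071
G1 X-9.50 Y0.00 E0.4441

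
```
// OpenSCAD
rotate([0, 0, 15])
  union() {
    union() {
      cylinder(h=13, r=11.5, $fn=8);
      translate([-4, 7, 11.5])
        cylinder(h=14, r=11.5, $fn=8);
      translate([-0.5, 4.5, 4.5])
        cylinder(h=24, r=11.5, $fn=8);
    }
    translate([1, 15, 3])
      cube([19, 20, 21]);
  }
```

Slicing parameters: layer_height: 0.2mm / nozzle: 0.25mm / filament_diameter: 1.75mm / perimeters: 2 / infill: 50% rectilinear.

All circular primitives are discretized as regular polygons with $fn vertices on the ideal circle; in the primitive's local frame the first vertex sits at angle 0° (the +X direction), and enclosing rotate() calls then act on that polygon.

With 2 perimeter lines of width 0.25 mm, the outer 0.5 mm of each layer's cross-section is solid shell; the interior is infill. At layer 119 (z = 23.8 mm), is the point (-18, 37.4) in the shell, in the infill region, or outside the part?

At z = 23.8 mm: the cylinder is absent (z outside [0, 13]); the r=11.5 cylinder at (-4, 7) contributes a regular 8-gon of circumradius 11.5; the r=11.5 cylinder at (-0.5, 4.5) gives a regular 8-gon of circumradius 11.5 (constant along its height); Taking the union: the regions partially overlap (shared area 279.60 mm²), so overlapping operands fuse into one piece — 1 connected region; the 19×20 cube at (1, 15) contributes its full rectangle; Combining (union): the regions partially overlap (shared area 2.45 mm²), so overlapping operands fuse into one piece — 1 connected region; (whole slice rotated 15° about Z — lengths, areas and connectivity unchanged). Overall, the cross-section is a single solid region. Undo the 15° rotation: the query point maps to (-7.707, 40.784) in the un-rotated model frame. The nearest boundary edge runs (1.00, 16.43)→(1.00, 35.00); distance from the point to it = 10.45 mm. The point is not inside any of the regions above, so it lies outside the cross-section (10.45 mm from the nearest boundary).

outside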